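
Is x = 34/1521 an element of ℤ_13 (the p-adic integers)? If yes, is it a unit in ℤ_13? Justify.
x ∉ ℤ_13 (v_13(x) = -2 < 0)

ℤ_13 = {x ∈ ℚ_13 : v_13(x) ≥ 0} and ℤ_13^× = {x ∈ ℤ_13 : v_13(x) = 0}. Here v_13(34/1521) = v_13(num) − v_13(den) = -2; compare against these criteria.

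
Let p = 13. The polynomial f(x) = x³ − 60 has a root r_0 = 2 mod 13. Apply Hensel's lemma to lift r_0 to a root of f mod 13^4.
r_3 = 119 (mod 28561)

Hensel: r_{i+1} = r_i − f(r_i)/f′(r_i) mod 13^{i+2}, where f′(x) = 3x². Iterate:
  r_0 = 2 (mod 13)
  r_1 = 119 (mod 169)
  r_2 = 119 (mod 2197)
  r_3 = 119 (mod 28561)
Final: r = 119 with f(r) ≡ 0 mod 13^4.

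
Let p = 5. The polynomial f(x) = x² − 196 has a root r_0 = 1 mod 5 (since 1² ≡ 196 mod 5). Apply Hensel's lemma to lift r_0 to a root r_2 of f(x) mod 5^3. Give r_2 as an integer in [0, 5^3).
r_2 = 111 (mod 125)

Hensel's recurrence: r_{i+1} = r_i − f(r_i)·(f′(r_i))^{-1} mod 5^{i+2}, with f′(x) = 2x. Iterate:
  r_0 = 1 (mod 5)
  r_1 = 11 (mod 25)
  r_2 = 111 (mod 125)
Final: r_2 = 111, and one checks f(r_2) ≡ 0 mod 5^3.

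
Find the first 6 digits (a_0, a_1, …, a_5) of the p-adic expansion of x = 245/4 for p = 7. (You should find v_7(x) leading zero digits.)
(a_0, …, a_5) = (0, 0, 3, 5, 1, 5)

v_7(245/4) = 2, so a_0 = ... = a_1 = 0. Factor out: x = 7^2 · u with u = 5/4 a unit in ℤ_7. Expand u iteratively via a_{v+i} = u_i mod 7, u_{i+1} = (u_i − a_{v+i})/7:
  u_0 = 5/4;  a_2 = 3;  u_1 = (u_0 − 3)/7 = -1/4
  u_1 = -1/4;  a_3 = 5;  u_2 = (u_1 − 5)/7 = -3/4
  u_2 = -3/4;  a_4 = 1;  u_3 = (u_2 − 1)/7 = -1/4
  u_3 = -1/4;  a_5 = 5;  u_4 = (u_3 − 5)/7 = -3/4
Digits: (0, 0, 3, 5, 1, 5).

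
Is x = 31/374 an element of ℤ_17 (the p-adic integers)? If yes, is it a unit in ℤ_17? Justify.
x ∉ ℤ_17 (v_17(x) = -1 < 0)

ℤ_17 = {x ∈ ℚ_17 : v_17(x) ≥ 0} and ℤ_17^× = {x ∈ ℤ_17 : v_17(x) = 0}. Here v_17(31/374) = v_17(num) − v_17(den) = -1; compare against these criteria.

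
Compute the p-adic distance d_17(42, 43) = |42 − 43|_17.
d_17(42, 43) = 1

Step 1 — x − y = 42 − 43 = -1. Step 2 — v_17(-1) = 0 (factor: -1 = −(17^0 · 1); the sign does not affect v_p). Step 3 — |x − y|_17 = 17^{0} = 1.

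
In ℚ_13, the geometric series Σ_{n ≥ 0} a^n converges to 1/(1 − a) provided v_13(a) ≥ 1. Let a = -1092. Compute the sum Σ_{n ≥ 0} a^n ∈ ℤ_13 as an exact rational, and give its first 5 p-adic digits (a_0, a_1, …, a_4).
Σ a^n = 1/(1 − a) = 1/1093;  first 5 digits = (1, 7, 3, 1, 10)

v_13(a) = 1 ≥ 1, so the series converges in ℤ_13 to 1/(1 − a) = 1/(1 − (-1092)) = 1/1093. Expand this rational in ℤ_13: compute digits iteratively via d_i = x_i mod 13, x_{i+1} = (x_i − d_i)/13. The first 5 digits are (1, 7, 3, 1, 10).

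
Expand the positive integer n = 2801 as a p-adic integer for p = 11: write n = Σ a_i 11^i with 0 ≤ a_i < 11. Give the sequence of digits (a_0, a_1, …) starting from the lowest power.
(a_0, a_1, …) = (7, 1, 1, 2)

Repeated division by 11 gives the digits low-to-high: 2801 = 7 + 1·11^1 + 1·11^2 + 2·11^3. Digit sequence: (7, 1, 1, 2).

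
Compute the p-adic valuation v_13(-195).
v_13(-195) = 1

v_13(n) is the largest exponent k such that 13^k divides n. Factor out: -195 = -13^1 · 15. (Sign doesn't affect v_p.) So v_13(-195) = 1.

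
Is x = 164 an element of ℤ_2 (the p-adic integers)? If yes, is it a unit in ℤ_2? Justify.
x ∈ ℤ_2 but not a unit; v_2(x) = 2 > 0

ℤ_2 = {x ∈ ℚ_2 : v_2(x) ≥ 0} and ℤ_2^× = {x ∈ ℤ_2 : v_2(x) = 0}. Here v_2(164) = v_2(num) − v_2(den) = 2; compare against these criteria.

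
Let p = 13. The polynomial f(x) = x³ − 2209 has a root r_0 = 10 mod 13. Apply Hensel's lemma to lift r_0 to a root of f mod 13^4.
r_3 = 12711 (mod 28561)

Hensel: r_{i+1} = r_i − f(r_i)/f′(r_i) mod 13^{i+2}, where f′(x) = 3x². Iterate:
  r_0 = 10 (mod 13)
  r_1 = 36 (mod 169)
  r_2 = 1726 (mod 2197)
  r_3 = 12711 (mod 28561)
Final: r = 12711 with f(r) ≡ 0 mod 13^4.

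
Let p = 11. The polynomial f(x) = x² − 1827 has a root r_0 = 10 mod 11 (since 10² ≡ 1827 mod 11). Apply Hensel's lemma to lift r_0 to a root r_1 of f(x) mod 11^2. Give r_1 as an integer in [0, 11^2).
r_1 = 54 (mod 121)

Hensel's recurrence: r_{i+1} = r_i − f(r_i)·(f′(r_i))^{-1} mod 11^{i+2}, with f′(x) = 2x. Iterate:
  r_0 = 10 (mod 11)
  r_1 = 54 (mod 121)
Final: r_1 = 54, and one checks f(r_1) ≡ 0 mod 11^2.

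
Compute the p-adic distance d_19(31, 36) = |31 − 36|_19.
d_19(31, 36) = 1

Step 1 — x − y = 31 − 36 = -5. Step 2 — v_19(-5) = 0 (factor: -5 = −(19^0 · 5); the sign does not affect v_p). Step 3 — |x − y|_19 = 19^{0} = 1.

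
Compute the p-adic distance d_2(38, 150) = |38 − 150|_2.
d_2(38, 150) = 1/16

Step 1 — x − y = 38 − 150 = -112. Step 2 — v_2(-112) = 4 (factor: -112 = −(2^4 · 7); the sign does not affect v_p). Step 3 — |x − y|_2 = 2^{-4} = 1/16.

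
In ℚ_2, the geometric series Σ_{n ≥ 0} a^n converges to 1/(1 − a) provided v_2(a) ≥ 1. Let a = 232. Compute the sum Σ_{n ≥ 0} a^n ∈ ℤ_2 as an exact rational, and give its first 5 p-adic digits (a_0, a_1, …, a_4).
Σ a^n = 1/(1 − a) = -1/231;  first 5 digits = (1, 0, 0, 1, 0)

v_2(a) = 3 ≥ 1, so the series converges in ℤ_2 to 1/(1 − a) = 1/(1 − 232) = -1/231. Expand this rational in ℤ_2: compute digits iteratively via d_i = x_i mod 2, x_{i+1} = (x_i − d_i)/2. The first 5 digits are (1, 0, 0, 1, 0).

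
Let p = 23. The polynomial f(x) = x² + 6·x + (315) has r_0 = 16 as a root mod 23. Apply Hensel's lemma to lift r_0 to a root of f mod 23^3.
r_2 = 4133 (mod 12167)

Hensel: r_{i+1} = r_i − f(r_i)·(f′(r_i))^{-1} mod 23^{i+2}, f′(x) = 2x + 6. Iterate:
  r_0 = 16 (mod 23)
  r_1 = 430 (mod 529)
  r_2 = 4133 (mod 12167)
Final: r = 4133 satisfies f(r) ≡ 0 mod 23^3.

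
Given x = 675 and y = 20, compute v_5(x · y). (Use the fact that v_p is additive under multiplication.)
v_5(13500) = 3

v_p(x) = 2 (factor: 675 = 5^2 · 27); v_p(y) = 1 (factor: 20 = 5^1 · 4). Additivity: v_p(xy) = v_p(x) + v_p(y) = 2 + 1 = 3. (Direct check: xy = 13500 = 5^3 · (108).)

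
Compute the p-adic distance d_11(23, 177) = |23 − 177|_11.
d_11(23, 177) = 1/11

Step 1 — x − y = 23 − 177 = -154. Step 2 — v_11(-154) = 1 (factor: -154 = −(11^1 · 14); the sign does not affect v_p). Step 3 — |x − y|_11 = 11^{-1} = 1/11.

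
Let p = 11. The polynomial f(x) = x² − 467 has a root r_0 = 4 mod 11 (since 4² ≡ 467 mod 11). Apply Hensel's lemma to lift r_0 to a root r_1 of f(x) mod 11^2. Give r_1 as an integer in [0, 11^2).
r_1 = 15 (mod 121)

Hensel's recurrence: r_{i+1} = r_i − f(r_i)·(f′(r_i))^{-1} mod 11^{i+2}, with f′(x) = 2x. Iterate:
  r_0 = 4 (mod 11)
  r_1 = 15 (mod 121)
Final: r_1 = 15, and one checks f(r_1) ≡ 0 mod 11^2.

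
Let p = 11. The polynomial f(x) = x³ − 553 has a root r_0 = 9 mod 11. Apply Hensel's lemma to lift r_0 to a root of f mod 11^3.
r_2 = 680 (mod 1331)

Hensel: r_{i+1} = r_i − f(r_i)/f′(r_i) mod 11^{i+2}, where f′(x) = 3x². Iterate:
  r_0 = 9 (mod 11)
  r_1 = 75 (mod 121)
  r_2 = 680 (mod 1331)
Final: r = 680 with f(r) ≡ 0 mod 11^3.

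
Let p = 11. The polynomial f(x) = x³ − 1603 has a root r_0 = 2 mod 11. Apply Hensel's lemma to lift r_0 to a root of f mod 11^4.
r_3 = 10430 (mod 14641)

Hensel: r_{i+1} = r_i − f(r_i)/f′(r_i) mod 11^{i+2}, where f′(x) = 3x². Iterate:
  r_0 = 2 (mod 11)
  r_1 = 24 (mod 121)
  r_2 = 1113 (mod 1331)
  r_3 = 10430 (mod 14641)
Final: r = 10430 with f(r) ≡ 0 mod 11^4.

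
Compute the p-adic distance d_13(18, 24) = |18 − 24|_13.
d_13(18, 24) = 1

Step 1 — x − y = 18 − 24 = -6. Step 2 — v_13(-6) = 0 (factor: -6 = −(13^0 · 6); the sign does not affect v_p). Step 3 — |x − y|_13 = 13^{0} = 1.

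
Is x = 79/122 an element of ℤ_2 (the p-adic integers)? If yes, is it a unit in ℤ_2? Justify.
x ∉ ℤ_2 (v_2(x) = -1 < 0)

ℤ_2 = {x ∈ ℚ_2 : v_2(x) ≥ 0} and ℤ_2^× = {x ∈ ℤ_2 : v_2(x) = 0}. Here v_2(79/122) = v_2(num) − v_2(den) = -1; compare against these criteria.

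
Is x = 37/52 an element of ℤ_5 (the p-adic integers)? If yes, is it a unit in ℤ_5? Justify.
x ∈ ℤ_5^× (unit); v_5(x) = 0

ℤ_5 = {x ∈ ℚ_5 : v_5(x) ≥ 0} and ℤ_5^× = {x ∈ ℤ_5 : v_5(x) = 0}. Here v_5(37/52) = v_5(num) − v_5(den) = 0; compare against these criteria.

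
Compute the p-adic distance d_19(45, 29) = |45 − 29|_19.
d_19(45, 29) = 1

Step 1 — x − y = 45 − 29 = 16. Step 2 — v_19(16) = 0 (factor: 16 = (19^0 · 16); the sign does not affect v_p). Step 3 — |x − y|_19 = 19^{0} = 1.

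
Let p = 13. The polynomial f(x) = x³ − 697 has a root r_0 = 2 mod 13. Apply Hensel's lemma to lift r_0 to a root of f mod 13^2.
r_1 = 158 (mod 169)

Hensel: r_{i+1} = r_i − f(r_i)/f′(r_i) mod 13^{i+2}, where f′(x) = 3x². Iterate:
  r_0 = 2 (mod 13)
  r_1 = 158 (mod 169)
Final: r = 158 with f(r) ≡ 0 mod 13^2.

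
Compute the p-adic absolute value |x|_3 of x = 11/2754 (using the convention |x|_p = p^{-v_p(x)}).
|11/2754|_3 = 81

Step 1 — compute v_3(x) by factoring powers of 3 out of the numerator and denominator: v_3(11/2754) = -4. Step 2 — apply |x|_p = p^{-v_p(x)} = 3^{4} = 81.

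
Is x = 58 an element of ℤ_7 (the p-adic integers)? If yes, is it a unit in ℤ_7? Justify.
x ∈ ℤ_7^× (unit); v_7(x) = 0

ℤ_7 = {x ∈ ℚ_7 : v_7(x) ≥ 0} and ℤ_7^× = {x ∈ ℤ_7 : v_7(x) = 0}. Here v_7(58) = v_7(num) − v_7(den) = 0; compare against these criteria.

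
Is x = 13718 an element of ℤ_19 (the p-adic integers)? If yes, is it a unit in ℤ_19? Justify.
x ∈ ℤ_19 but not a unit; v_19(x) = 3 > 0

ℤ_19 = {x ∈ ℚ_19 : v_19(x) ≥ 0} and ℤ_19^× = {x ∈ ℤ_19 : v_19(x) = 0}. Here v_19(13718) = v_19(num) − v_19(den) = 3; compare against these criteria.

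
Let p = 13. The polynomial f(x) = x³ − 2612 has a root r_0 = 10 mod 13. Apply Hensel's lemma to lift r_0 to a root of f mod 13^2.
r_1 = 101 (mod 169)

Hensel: r_{i+1} = r_i − f(r_i)/f′(r_i) mod 13^{i+2}, where f′(x) = 3x². Iterate:
  r_0 = 10 (mod 13)
  r_1 = 101 (mod 169)
Final: r = 101 with f(r) ≡ 0 mod 13^2.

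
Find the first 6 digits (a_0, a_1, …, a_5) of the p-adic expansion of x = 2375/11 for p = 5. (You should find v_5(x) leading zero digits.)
(a_0, …, a_5) = (0, 0, 0, 4, 0, 4)

v_5(2375/11) = 3, so a_0 = ... = a_2 = 0. Factor out: x = 5^3 · u with u = 19/11 a unit in ℤ_5. Expand u iteratively via a_{v+i} = u_i mod 5, u_{i+1} = (u_i − a_{v+i})/5:
  u_0 = 19/11;  a_3 = 4;  u_1 = (u_0 − 4)/5 = -5/11
  u_1 = -5/11;  a_4 = 0;  u_2 = (u_1 − 0)/5 = -1/11
  u_2 = -1/11;  a_5 = 4;  u_3 = (u_2 − 4)/5 = -9/11
Digits: (0, 0, 0, 4, 0, 4).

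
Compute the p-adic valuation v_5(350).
v_5(350) = 2

v_5(n) is the largest exponent k such that 5^k divides n. Factor out: 350 = 5^2 · 14. (Sign doesn't affect v_p.) So v_5(350) = 2.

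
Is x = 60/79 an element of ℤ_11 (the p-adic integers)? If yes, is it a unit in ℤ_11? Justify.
x ∈ ℤ_11^× (unit); v_11(x) = 0

ℤ_11 = {x ∈ ℚ_11 : v_11(x) ≥ 0} and ℤ_11^× = {x ∈ ℤ_11 : v_11(x) = 0}. Here v_11(60/79) = v_11(num) − v_11(den) = 0; compare against these criteria.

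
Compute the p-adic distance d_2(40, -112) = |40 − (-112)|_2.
d_2(40, -112) = 1/8

Step 1 — x − y = 40 − (-112) = 152. Step 2 — v_2(152) = 3 (factor: 152 = (2^3 · 19); the sign does not affect v_p). Step 3 — |x − y|_2 = 2^{-3} = 1/8.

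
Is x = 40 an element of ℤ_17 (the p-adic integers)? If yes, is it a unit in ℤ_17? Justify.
x ∈ ℤ_17^× (unit); v_17(x) = 0

ℤ_17 = {x ∈ ℚ_17 : v_17(x) ≥ 0} and ℤ_17^× = {x ∈ ℤ_17 : v_17(x) = 0}. Here v_17(40) = v_17(num) − v_17(den) = 0; compare against these criteria.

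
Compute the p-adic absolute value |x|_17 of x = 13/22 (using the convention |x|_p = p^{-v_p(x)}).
|13/22|_17 = 1

Step 1 — compute v_17(x) by factoring powers of 17 out of the numerator and denominator: v_17(13/22) = 0. Step 2 — apply |x|_p = p^{-v_p(x)} = 17^{0} = 1.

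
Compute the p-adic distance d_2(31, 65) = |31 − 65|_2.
d_2(31, 65) = 1/2

Step 1 — x − y = 31 − 65 = -34. Step 2 — v_2(-34) = 1 (factor: -34 = −(2^1 · 17); the sign does not affect v_p). Step 3 — |x − y|_2 = 2^{-1} = 1/2.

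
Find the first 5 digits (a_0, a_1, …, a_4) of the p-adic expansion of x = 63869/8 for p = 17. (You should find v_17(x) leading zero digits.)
(a_0, …, a_4) = (0, 0, 0, 8, 6)

v_17(63869/8) = 3, so a_0 = ... = a_2 = 0. Factor out: x = 17^3 · u with u = 13/8 a unit in ℤ_17. Expand u iteratively via a_{v+i} = u_i mod 17, u_{i+1} = (u_i − a_{v+i})/17:
  u_0 = 13/8;  a_3 = 8;  u_1 = (u_0 − 8)/17 = -3/8
  u_1 = -3/8;  a_4 = 6;  u_2 = (u_1 − 6)/17 = -3/8
Digits: (0, 0, 0, 8, 6).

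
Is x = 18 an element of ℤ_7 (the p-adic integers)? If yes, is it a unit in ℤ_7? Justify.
x ∈ ℤ_7^× (unit); v_7(x) = 0

ℤ_7 = {x ∈ ℚ_7 : v_7(x) ≥ 0} and ℤ_7^× = {x ∈ ℤ_7 : v_7(x) = 0}. Here v_7(18) = v_7(num) − v_7(den) = 0; compare against these criteria.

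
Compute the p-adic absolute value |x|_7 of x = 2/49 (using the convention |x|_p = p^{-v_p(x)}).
|2/49|_7 = 49

Step 1 — compute v_7(x) by factoring powers of 7 out of the numerator and denominator: v_7(2/49) = -2. Step 2 — apply |x|_p = p^{-v_p(x)} = 7^{2} = 49.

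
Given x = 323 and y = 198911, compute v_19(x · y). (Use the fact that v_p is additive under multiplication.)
v_19(64248253) = 4

v_p(x) = 1 (factor: 323 = 19^1 · 17); v_p(y) = 3 (factor: 198911 = 19^3 · 29). Additivity: v_p(xy) = v_p(x) + v_p(y) = 1 + 3 = 4. (Direct check: xy = 64248253 = 19^4 · (493).)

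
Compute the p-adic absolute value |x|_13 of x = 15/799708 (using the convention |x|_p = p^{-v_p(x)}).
|15/799708|_13 = 28561

Step 1 — compute v_13(x) by factoring powers of 13 out of the numerator and denominator: v_13(15/799708) = -4. Step 2 — apply |x|_p = p^{-v_p(x)} = 13^{4} = 28561.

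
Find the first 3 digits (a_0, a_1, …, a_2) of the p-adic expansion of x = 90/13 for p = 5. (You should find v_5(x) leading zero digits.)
(a_0, …, a_2) = (0, 1, 2)

v_5(90/13) = 1, so a_0 = ... = a_0 = 0. Factor out: x = 5^1 · u with u = 18/13 a unit in ℤ_5. Expand u iteratively via a_{v+i} = u_i mod 5, u_{i+1} = (u_i − a_{v+i})/5:
  u_0 = 18/13;  a_1 = 1;  u_1 = (u_0 − 1)/5 = 1/13
  u_1 = 1/13;  a_2 = 2;  u_2 = (u_1 − 2)/5 = -5/13
Digits: (0, 1, 2).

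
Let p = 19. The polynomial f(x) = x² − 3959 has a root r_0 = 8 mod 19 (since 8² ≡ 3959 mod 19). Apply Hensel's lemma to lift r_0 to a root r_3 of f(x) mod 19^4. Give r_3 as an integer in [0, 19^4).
r_3 = 19407 (mod 130321)

Hensel's recurrence: r_{i+1} = r_i − f(r_i)·(f′(r_i))^{-1} mod 19^{i+2}, with f′(x) = 2x. Iterate:
  r_0 = 8 (mod 19)
  r_1 = 274 (mod 361)
  r_2 = 5689 (mod 6859)
  r_3 = 19407 (mod 130321)
Final: r_3 = 19407, and one checks f(r_3) ≡ 0 mod 19^4.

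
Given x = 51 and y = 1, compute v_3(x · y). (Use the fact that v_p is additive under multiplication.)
v_3(51) = 1

v_p(x) = 1 (factor: 51 = 3^1 · 17); v_p(y) = 0 (factor: 1 = 3^0 · 1). Additivity: v_p(xy) = v_p(x) + v_p(y) = 1 + 0 = 1. (Direct check: xy = 51 = 3^1 · (17).)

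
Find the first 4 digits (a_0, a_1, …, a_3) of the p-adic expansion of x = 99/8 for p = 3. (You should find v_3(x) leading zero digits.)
(a_0, …, a_3) = (0, 0, 1, 2)

v_3(99/8) = 2, so a_0 = ... = a_1 = 0. Factor out: x = 3^2 · u with u = 11/8 a unit in ℤ_3. Expand u iteratively via a_{v+i} = u_i mod 3, u_{i+1} = (u_i − a_{v+i})/3:
  u_0 = 11/8;  a_2 = 1;  u_1 = (u_0 − 1)/3 = 1/8
  u_1 = 1/8;  a_3 = 2;  u_2 = (u_1 − 2)/3 = -5/8
Digits: (0, 0, 1, 2).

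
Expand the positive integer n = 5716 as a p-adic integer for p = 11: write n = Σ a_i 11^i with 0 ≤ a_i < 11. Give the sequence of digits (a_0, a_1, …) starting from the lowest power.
(a_0, a_1, …) = (7, 2, 3, 4)

Repeated division by 11 gives the digits low-to-high: 5716 = 7 + 2·11^1 + 3·11^2 + 4·11^3. Digit sequence: (7, 2, 3, 4).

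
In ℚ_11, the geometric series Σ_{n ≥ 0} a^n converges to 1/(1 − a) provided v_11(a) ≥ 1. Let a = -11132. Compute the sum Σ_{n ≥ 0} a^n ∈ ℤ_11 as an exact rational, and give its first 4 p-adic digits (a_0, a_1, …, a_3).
Σ a^n = 1/(1 − a) = 1/11133;  first 4 digits = (1, 0, 7, 2)

v_11(a) = 2 ≥ 1, so the series converges in ℤ_11 to 1/(1 − a) = 1/(1 − (-11132)) = 1/11133. Expand this rational in ℤ_11: compute digits iteratively via d_i = x_i mod 11, x_{i+1} = (x_i − d_i)/11. The first 4 digits are (1, 0, 7, 2).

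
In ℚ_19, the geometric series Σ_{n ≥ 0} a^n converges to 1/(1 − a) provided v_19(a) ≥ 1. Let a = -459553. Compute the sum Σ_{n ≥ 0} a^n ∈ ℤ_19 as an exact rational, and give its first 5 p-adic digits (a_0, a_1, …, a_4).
Σ a^n = 1/(1 − a) = 1/459554;  first 5 digits = (1, 0, 0, 9, 15)

v_19(a) = 3 ≥ 1, so the series converges in ℤ_19 to 1/(1 − a) = 1/(1 − (-459553)) = 1/459554. Expand this rational in ℤ_19: compute digits iteratively via d_i = x_i mod 19, x_{i+1} = (x_i − d_i)/19. The first 5 digits are (1, 0, 0, 9, 15).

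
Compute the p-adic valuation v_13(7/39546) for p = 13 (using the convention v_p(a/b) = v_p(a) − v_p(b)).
v_13(7/39546) = -3

Factor powers of 13 from the numerator and denominator of the reduced fraction: 7 = 13^0 · 7 and 39546 = 13^3 · 18. Apply v_p(a/b) = v_p(a) − v_p(b): v_13(7/39546) = 0 − 3 = -3.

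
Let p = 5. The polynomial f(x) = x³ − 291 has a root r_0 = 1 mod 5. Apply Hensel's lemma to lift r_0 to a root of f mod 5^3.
r_2 = 31 (mod 125)

Hensel: r_{i+1} = r_i − f(r_i)/f′(r_i) mod 5^{i+2}, where f′(x) = 3x². Iterate:
  r_0 = 1 (mod 5)
  r_1 = 6 (mod 25)
  r_2 = 31 (mod 125)
Final: r = 31 with f(r) ≡ 0 mod 5^3.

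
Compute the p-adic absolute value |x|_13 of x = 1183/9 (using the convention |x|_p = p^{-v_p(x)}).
|1183/9|_13 = 1/169

Step 1 — compute v_13(x) by factoring powers of 13 out of the numerator and denominator: v_13(1183/9) = 2. Step 2 — apply |x|_p = p^{-v_p(x)} = 13^{-2} = 1/169.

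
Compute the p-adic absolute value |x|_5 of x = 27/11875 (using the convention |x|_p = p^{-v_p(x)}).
|27/11875|_5 = 625

Step 1 — compute v_5(x) by factoring powers of 5 out of the numerator and denominator: v_5(27/11875) = -4. Step 2 — apply |x|_p = p^{-v_p(x)} = 5^{4} = 625.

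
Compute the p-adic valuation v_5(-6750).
v_5(-6750) = 3

v_5(n) is the largest exponent k such that 5^k divides n. Factor out: -6750 = -5^3 · 54. (Sign doesn't affect v_p.) So v_5(-6750) = 3.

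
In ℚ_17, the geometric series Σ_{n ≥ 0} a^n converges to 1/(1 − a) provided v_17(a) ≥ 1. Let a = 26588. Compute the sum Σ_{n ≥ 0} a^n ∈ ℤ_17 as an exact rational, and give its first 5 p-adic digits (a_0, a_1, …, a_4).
Σ a^n = 1/(1 − a) = -1/26587;  first 5 digits = (1, 0, 7, 5, 15)

v_17(a) = 2 ≥ 1, so the series converges in ℤ_17 to 1/(1 − a) = 1/(1 − 26588) = -1/26587. Expand this rational in ℤ_17: compute digits iteratively via d_i = x_i mod 17, x_{i+1} = (x_i − d_i)/17. The first 5 digits are (1, 0, 7, 5, 15).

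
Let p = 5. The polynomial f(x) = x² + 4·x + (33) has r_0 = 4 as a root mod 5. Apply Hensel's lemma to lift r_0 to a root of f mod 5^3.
r_2 = 59 (mod 125)

Hensel: r_{i+1} = r_i − f(r_i)·(f′(r_i))^{-1} mod 5^{i+2}, f′(x) = 2x + 4. Iterate:
  r_0 = 4 (mod 5)
  r_1 = 9 (mod 25)
  r_2 = 59 (mod 125)
Final: r = 59 satisfies f(r) ≡ 0 mod 5^3.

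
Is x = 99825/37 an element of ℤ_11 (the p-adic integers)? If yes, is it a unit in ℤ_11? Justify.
x ∈ ℤ_11 but not a unit; v_11(x) = 3 > 0

ℤ_11 = {x ∈ ℚ_11 : v_11(x) ≥ 0} and ℤ_11^× = {x ∈ ℤ_11 : v_11(x) = 0}. Here v_11(99825/37) = v_11(num) − v_11(den) = 3; compare against these criteria.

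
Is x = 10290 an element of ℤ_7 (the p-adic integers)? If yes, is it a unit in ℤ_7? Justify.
x ∈ ℤ_7 but not a unit; v_7(x) = 3 > 0

ℤ_7 = {x ∈ ℚ_7 : v_7(x) ≥ 0} and ℤ_7^× = {x ∈ ℤ_7 : v_7(x) = 0}. Here v_7(10290) = v_7(num) − v_7(den) = 3; compare against these criteria.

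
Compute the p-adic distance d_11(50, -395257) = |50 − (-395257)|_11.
d_11(50, -395257) = 1/14641

Step 1 — x − y = 50 − (-395257) = 395307. Step 2 — v_11(395307) = 4 (factor: 395307 = (11^4 · 27); the sign does not affect v_p). Step 3 — |x − y|_11 = 11^{-4} = 1/14641.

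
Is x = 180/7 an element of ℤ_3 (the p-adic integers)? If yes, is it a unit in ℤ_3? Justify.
x ∈ ℤ_3 but not a unit; v_3(x) = 2 > 0

ℤ_3 = {x ∈ ℚ_3 : v_3(x) ≥ 0} and ℤ_3^× = {x ∈ ℤ_3 : v_3(x) = 0}. Here v_3(180/7) = v_3(num) − v_3(den) = 2; compare against these criteria.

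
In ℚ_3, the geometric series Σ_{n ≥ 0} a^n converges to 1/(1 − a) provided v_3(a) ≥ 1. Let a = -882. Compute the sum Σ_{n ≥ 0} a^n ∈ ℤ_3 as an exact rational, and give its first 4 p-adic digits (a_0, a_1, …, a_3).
Σ a^n = 1/(1 − a) = 1/883;  first 4 digits = (1, 0, 1, 0)

v_3(a) = 2 ≥ 1, so the series converges in ℤ_3 to 1/(1 − a) = 1/(1 − (-882)) = 1/883. Expand this rational in ℤ_3: compute digits iteratively via d_i = x_i mod 3, x_{i+1} = (x_i − d_i)/3. The first 4 digits are (1, 0, 1, 0).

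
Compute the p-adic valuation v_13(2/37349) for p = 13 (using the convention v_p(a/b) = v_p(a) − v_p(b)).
v_13(2/37349) = -3

Factor powers of 13 from the numerator and denominator of the reduced fraction: 2 = 13^0 · 2 and 37349 = 13^3 · 17. Apply v_p(a/b) = v_p(a) − v_p(b): v_13(2/37349) = 0 − 3 = -3.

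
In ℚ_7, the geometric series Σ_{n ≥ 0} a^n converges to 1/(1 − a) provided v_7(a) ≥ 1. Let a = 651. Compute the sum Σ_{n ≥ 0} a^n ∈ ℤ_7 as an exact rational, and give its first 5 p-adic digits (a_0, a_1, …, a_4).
Σ a^n = 1/(1 − a) = -1/650;  first 5 digits = (1, 2, 3, 6, 6)

v_7(a) = 1 ≥ 1, so the series converges in ℤ_7 to 1/(1 − a) = 1/(1 − 651) = -1/650. Expand this rational in ℤ_7: compute digits iteratively via d_i = x_i mod 7, x_{i+1} = (x_i − d_i)/7. The first 5 digits are (1, 2, 3, 6, 6).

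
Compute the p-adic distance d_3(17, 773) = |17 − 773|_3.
d_3(17, 773) = 1/27

Step 1 — x − y = 17 − 773 = -756. Step 2 — v_3(-756) = 3 (factor: -756 = −(3^3 · 28); the sign does not affect v_p). Step 3 — |x − y|_3 = 3^{-3} = 1/27.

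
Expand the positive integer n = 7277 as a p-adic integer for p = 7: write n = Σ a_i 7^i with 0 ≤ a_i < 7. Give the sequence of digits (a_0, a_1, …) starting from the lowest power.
(a_0, a_1, …) = (4, 3, 1, 0, 3)

Repeated division by 7 gives the digits low-to-high: 7277 = 4 + 3·7^1 + 1·7^2 + 3·7^4. Digit sequence: (4, 3, 1, 0, 3).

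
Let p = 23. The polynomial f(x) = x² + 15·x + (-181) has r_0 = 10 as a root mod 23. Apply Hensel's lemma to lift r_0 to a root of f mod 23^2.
r_1 = 401 (mod 529)

Hensel: r_{i+1} = r_i − f(r_i)·(f′(r_i))^{-1} mod 23^{i+2}, f′(x) = 2x + 15. Iterate:
  r_0 = 10 (mod 23)
  r_1 = 401 (mod 529)
Final: r = 401 satisfies f(r) ≡ 0 mod 23^2.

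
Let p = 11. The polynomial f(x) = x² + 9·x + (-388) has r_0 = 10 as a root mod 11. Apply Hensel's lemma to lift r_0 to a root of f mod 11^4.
r_3 = 10064 (mod 14641)

Hensel: r_{i+1} = r_i − f(r_i)·(f′(r_i))^{-1} mod 11^{i+2}, f′(x) = 2x + 9. Iterate:
  r_0 = 10 (mod 11)
  r_1 = 21 (mod 121)
  r_2 = 747 (mod 1331)
  r_3 = 10064 (mod 14641)
Final: r = 10064 satisfies f(r) ≡ 0 mod 11^4.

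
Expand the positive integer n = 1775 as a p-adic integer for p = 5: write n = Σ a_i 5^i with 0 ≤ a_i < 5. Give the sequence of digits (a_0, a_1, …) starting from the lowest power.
(a_0, a_1, …) = (0, 0, 1, 4, 2)

Repeated division by 5 gives the digits low-to-high: 1775 = 1·5^2 + 4·5^3 + 2·5^4. Digit sequence: (0, 0, 1, 4, 2).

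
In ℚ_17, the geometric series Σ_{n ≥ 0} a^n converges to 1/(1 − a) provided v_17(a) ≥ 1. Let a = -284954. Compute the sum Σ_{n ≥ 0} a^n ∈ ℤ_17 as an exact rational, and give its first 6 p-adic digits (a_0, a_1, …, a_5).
Σ a^n = 1/(1 − a) = 1/284955;  first 6 digits = (1, 0, 0, 10, 13, 16)

v_17(a) = 3 ≥ 1, so the series converges in ℤ_17 to 1/(1 − a) = 1/(1 − (-284954)) = 1/284955. Expand this rational in ℤ_17: compute digits iteratively via d_i = x_i mod 17, x_{i+1} = (x_i − d_i)/17. The first 6 digits are (1, 0, 0, 10, 13, 16).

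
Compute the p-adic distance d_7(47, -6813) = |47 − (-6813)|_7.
d_7(47, -6813) = 1/343

Step 1 — x − y = 47 − (-6813) = 6860. Step 2 — v_7(6860) = 3 (factor: 6860 = (7^3 · 20); the sign does not affect v_p). Step 3 — |x − y|_7 = 7^{-3} = 1/343.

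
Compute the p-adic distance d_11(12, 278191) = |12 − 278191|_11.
d_11(12, 278191) = 1/14641

Step 1 — x − y = 12 − 278191 = -278179. Step 2 — v_11(-278179) = 4 (factor: -278179 = −(11^4 · 19); the sign does not affect v_p). Step 3 — |x − y|_11 = 11^{-4} = 1/14641.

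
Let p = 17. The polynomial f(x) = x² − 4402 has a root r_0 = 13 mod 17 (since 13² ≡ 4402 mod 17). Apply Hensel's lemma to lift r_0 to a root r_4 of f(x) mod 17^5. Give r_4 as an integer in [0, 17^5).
r_4 = 215692 (mod 1419857)

Hensel's recurrence: r_{i+1} = r_i − f(r_i)·(f′(r_i))^{-1} mod 17^{i+2}, with f′(x) = 2x. Iterate:
  r_0 = 13 (mod 17)
  r_1 = 98 (mod 289)
  r_2 = 4433 (mod 4913)
  r_3 = 48650 (mod 83521)
  r_4 = 215692 (mod 1419857)
Final: r_4 = 215692, and one checks f(r_4) ≡ 0 mod 17^5.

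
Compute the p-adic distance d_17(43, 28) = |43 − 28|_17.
d_17(43, 28) = 1

Step 1 — x − y = 43 − 28 = 15. Step 2 — v_17(15) = 0 (factor: 15 = (17^0 · 15); the sign does not affect v_p). Step 3 — |x − y|_17 = 17^{0} = 1.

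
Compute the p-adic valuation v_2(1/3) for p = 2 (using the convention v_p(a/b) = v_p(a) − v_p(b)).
v_2(1/3) = 0

Factor powers of 2 from the numerator and denominator of the reduced fraction: 1 = 2^0 · 1 and 3 = 2^0 · 3. Apply v_p(a/b) = v_p(a) − v_p(b): v_2(1/3) = 0 − 0 = 0.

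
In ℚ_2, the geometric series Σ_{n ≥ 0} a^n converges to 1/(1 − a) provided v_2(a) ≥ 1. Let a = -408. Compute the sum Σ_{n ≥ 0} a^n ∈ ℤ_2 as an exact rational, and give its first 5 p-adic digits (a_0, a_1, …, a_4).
Σ a^n = 1/(1 − a) = 1/409;  first 5 digits = (1, 0, 0, 1, 0)

v_2(a) = 3 ≥ 1, so the series converges in ℤ_2 to 1/(1 − a) = 1/(1 − (-408)) = 1/409. Expand this rational in ℤ_2: compute digits iteratively via d_i = x_i mod 2, x_{i+1} = (x_i − d_i)/2. The first 5 digits are (1, 0, 0, 1, 0).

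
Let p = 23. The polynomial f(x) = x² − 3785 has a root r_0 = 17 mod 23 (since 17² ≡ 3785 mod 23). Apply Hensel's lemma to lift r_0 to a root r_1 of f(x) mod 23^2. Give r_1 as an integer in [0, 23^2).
r_1 = 431 (mod 529)

Hensel's recurrence: r_{i+1} = r_i − f(r_i)·(f′(r_i))^{-1} mod 23^{i+2}, with f′(x) = 2x. Iterate:
  r_0 = 17 (mod 23)
  r_1 = 431 (mod 529)
Final: r_1 = 431, and one checks f(r_1) ≡ 0 mod 23^2.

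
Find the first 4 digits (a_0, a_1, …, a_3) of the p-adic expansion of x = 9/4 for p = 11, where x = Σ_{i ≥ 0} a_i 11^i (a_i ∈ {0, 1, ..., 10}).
(a_0, …, a_3) = (5, 8, 2, 8)

v_11(9/4) = 0 (numerator and denominator both coprime to 11), so x ∈ ℤ_11^×. Compute digits iteratively via a_i = x_i mod 11, x_{i+1} = (x_i − a_i)/11, with x_0 = x:
  x_0 = 9/4;  a_0 = 5;  x_1 = (x_0 − 5)/11 = -1/4
  x_1 = -1/4;  a_1 = 8;  x_2 = (x_1 − 8)/11 = -3/4
  x_2 = -3/4;  a_2 = 2;  x_3 = (x_2 − 2)/11 = -1/4
  x_3 = -1/4;  a_3 = 8;  x_4 = (x_3 − 8)/11 = -3/4
Digits: (5, 8, 2, 8).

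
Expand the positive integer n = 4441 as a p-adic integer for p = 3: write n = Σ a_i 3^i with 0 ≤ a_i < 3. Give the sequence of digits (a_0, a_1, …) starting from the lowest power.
(a_0, a_1, …) = (1, 1, 1, 2, 0, 0, 0, 2)

Repeated division by 3 gives the digits low-to-high: 4441 = 1 + 1·3^1 + 1·3^2 + 2·3^3 + 2·3^7. Digit sequence: (1, 1, 1, 2, 0, 0, 0, 2).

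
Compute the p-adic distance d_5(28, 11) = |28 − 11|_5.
d_5(28, 11) = 1

Step 1 — x − y = 28 − 11 = 17. Step 2 — v_5(17) = 0 (factor: 17 = (5^0 · 17); the sign does not affect v_p). Step 3 — |x − y|_5 = 5^{0} = 1.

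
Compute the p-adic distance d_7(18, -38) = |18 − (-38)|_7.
d_7(18, -38) = 1/7

Step 1 — x − y = 18 − (-38) = 56. Step 2 — v_7(56) = 1 (factor: 56 = (7^1 · 8); the sign does not affect v_p). Step 3 — |x − y|_7 = 7^{-1} = 1/7.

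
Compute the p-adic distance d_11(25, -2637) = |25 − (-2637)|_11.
d_11(25, -2637) = 1/1331

Step 1 — x − y = 25 − (-2637) = 2662. Step 2 — v_11(2662) = 3 (factor: 2662 = (11^3 · 2); the sign does not affect v_p). Step 3 — |x − y|_11 = 11^{-3} = 1/1331.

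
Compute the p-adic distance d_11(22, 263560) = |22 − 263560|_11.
d_11(22, 263560) = 1/14641

Step 1 — x − y = 22 − 263560 = -263538. Step 2 — v_11(-263538) = 4 (factor: -263538 = −(11^4 · 18); the sign does not affect v_p). Step 3 — |x − y|_11 = 11^{-4} = 1/14641.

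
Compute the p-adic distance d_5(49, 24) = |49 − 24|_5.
d_5(49, 24) = 1/25

Step 1 — x − y = 49 − 24 = 25. Step 2 — v_5(25) = 2 (factor: 25 = (5^2 · 1); the sign does not affect v_p). Step 3 — |x − y|_5 = 5^{-2} = 1/25.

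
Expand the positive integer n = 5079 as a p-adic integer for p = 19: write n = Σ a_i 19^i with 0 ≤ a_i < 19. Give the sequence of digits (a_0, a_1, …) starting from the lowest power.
(a_0, a_1, …) = (6, 1, 14)

Repeated division by 19 gives the digits low-to-high: 5079 = 6 + 1·19^1 + 14·19^2. Digit sequence: (6, 1, 14).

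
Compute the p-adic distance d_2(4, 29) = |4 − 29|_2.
d_2(4, 29) = 1

Step 1 — x − y = 4 − 29 = -25. Step 2 — v_2(-25) = 0 (factor: -25 = −(2^0 · 25); the sign does not affect v_p). Step 3 — |x − y|_2 = 2^{0} = 1.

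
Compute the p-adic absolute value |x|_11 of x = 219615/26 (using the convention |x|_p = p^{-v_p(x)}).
|219615/26|_11 = 1/14641

Step 1 — compute v_11(x) by factoring powers of 11 out of the numerator and denominator: v_11(219615/26) = 4. Step 2 — apply |x|_p = p^{-v_p(x)} = 11^{-4} = 1/14641.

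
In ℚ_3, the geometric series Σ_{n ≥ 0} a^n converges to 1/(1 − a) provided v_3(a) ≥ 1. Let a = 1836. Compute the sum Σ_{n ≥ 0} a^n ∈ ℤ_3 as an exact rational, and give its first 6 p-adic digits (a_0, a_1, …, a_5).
Σ a^n = 1/(1 − a) = -1/1835;  first 6 digits = (1, 0, 0, 2, 1, 1)

v_3(a) = 3 ≥ 1, so the series converges in ℤ_3 to 1/(1 − a) = 1/(1 − 1836) = -1/1835. Expand this rational in ℤ_3: compute digits iteratively via d_i = x_i mod 3, x_{i+1} = (x_i − d_i)/3. The first 6 digits are (1, 0, 0, 2, 1, 1).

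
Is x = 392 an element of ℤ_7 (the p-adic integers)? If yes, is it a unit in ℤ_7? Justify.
x ∈ ℤ_7 but not a unit; v_7(x) = 2 > 0

ℤ_7 = {x ∈ ℚ_7 : v_7(x) ≥ 0} and ℤ_7^× = {x ∈ ℤ_7 : v_7(x) = 0}. Here v_7(392) = v_7(num) − v_7(den) = 2; compare against these criteria.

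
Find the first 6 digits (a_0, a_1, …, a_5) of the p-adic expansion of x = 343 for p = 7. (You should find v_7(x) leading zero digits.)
(a_0, …, a_5) = (0, 0, 0, 1, 0, 0)

v_7(343) = 3, so a_0 = ... = a_2 = 0. Factor out: x = 7^3 · u with u = 1 a unit in ℤ_7. Expand u iteratively via a_{v+i} = u_i mod 7, u_{i+1} = (u_i − a_{v+i})/7:
  u_0 = 1;  a_3 = 1;  u_1 = (u_0 − 1)/7 = 0
  u_1 = 0;  a_4 = 0;  u_2 = (u_1 − 0)/7 = 0
  u_2 = 0;  a_5 = 0;  u_3 = (u_2 − 0)/7 = 0
Digits: (0, 0, 0, 1, 0, 0).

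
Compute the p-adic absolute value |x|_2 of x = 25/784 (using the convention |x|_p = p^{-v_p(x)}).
|25/784|_2 = 16

Step 1 — compute v_2(x) by factoring powers of 2 out of the numerator and denominator: v_2(25/784) = -4. Step 2 — apply |x|_p = p^{-v_p(x)} = 2^{4} = 16.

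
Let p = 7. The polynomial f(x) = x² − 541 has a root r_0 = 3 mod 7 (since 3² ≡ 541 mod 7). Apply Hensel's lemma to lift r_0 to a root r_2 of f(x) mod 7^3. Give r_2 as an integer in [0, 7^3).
r_2 = 255 (mod 343)

Hensel's recurrence: r_{i+1} = r_i − f(r_i)·(f′(r_i))^{-1} mod 7^{i+2}, with f′(x) = 2x. Iterate:
  r_0 = 3 (mod 7)
  r_1 = 10 (mod 49)
  r_2 = 255 (mod 343)
Final: r_2 = 255, and one checks f(r_2) ≡ 0 mod 7^3.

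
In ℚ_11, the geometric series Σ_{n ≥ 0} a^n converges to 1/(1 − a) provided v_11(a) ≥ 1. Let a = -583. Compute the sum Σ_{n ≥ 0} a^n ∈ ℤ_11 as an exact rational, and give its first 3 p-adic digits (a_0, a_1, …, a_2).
Σ a^n = 1/(1 − a) = 1/584;  first 3 digits = (1, 2, 10)

v_11(a) = 1 ≥ 1, so the series converges in ℤ_11 to 1/(1 − a) = 1/(1 − (-583)) = 1/584. Expand this rational in ℤ_11: compute digits iteratively via d_i = x_i mod 11, x_{i+1} = (x_i − d_i)/11. The first 3 digits are (1, 2, 10).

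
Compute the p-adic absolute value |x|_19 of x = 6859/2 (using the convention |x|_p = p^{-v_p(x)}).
|6859/2|_19 = 1/6859

Step 1 — compute v_19(x) by factoring powers of 19 out of the numerator and denominator: v_19(6859/2) = 3. Step 2 — apply |x|_p = p^{-v_p(x)} = 19^{-3} = 1/6859.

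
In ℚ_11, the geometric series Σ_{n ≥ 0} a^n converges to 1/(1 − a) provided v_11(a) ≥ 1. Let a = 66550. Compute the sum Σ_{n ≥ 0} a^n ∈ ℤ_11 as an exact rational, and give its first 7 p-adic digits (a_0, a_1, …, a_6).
Σ a^n = 1/(1 − a) = -1/66549;  first 7 digits = (1, 0, 0, 6, 4, 0, 3)

v_11(a) = 3 ≥ 1, so the series converges in ℤ_11 to 1/(1 − a) = 1/(1 − 66550) = -1/66549. Expand this rational in ℤ_11: compute digits iteratively via d_i = x_i mod 11, x_{i+1} = (x_i − d_i)/11. The first 7 digits are (1, 0, 0, 6, 4, 0, 3).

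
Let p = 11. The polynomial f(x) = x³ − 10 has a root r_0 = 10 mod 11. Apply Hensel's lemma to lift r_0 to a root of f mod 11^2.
r_1 = 43 (mod 121)

Hensel: r_{i+1} = r_i − f(r_i)/f′(r_i) mod 11^{i+2}, where f′(x) = 3x². Iterate:
  r_0 = 10 (mod 11)
  r_1 = 43 (mod 121)
Final: r = 43 with f(r) ≡ 0 mod 11^2.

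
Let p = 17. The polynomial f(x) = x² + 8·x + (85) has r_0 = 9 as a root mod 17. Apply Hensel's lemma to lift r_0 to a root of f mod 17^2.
r_1 = 111 (mod 289)

Hensel: r_{i+1} = r_i − f(r_i)·(f′(r_i))^{-1} mod 17^{i+2}, f′(x) = 2x + 8. Iterate:
  r_0 = 9 (mod 17)
  r_1 = 111 (mod 289)
Final: r = 111 satisfies f(r) ≡ 0 mod 17^2.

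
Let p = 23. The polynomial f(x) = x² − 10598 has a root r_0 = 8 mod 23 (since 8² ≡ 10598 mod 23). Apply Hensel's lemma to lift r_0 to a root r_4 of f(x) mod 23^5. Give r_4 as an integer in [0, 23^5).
r_4 = 5686160 (mod 6436343)

Hensel's recurrence: r_{i+1} = r_i − f(r_i)·(f′(r_i))^{-1} mod 23^{i+2}, with f′(x) = 2x. Iterate:
  r_0 = 8 (mod 23)
  r_1 = 468 (mod 529)
  r_2 = 4171 (mod 12167)
  r_3 = 89340 (mod 279841)
  r_4 = 5686160 (mod 6436343)
Final: r_4 = 5686160, and one checks f(r_4) ≡ 0 mod 23^5.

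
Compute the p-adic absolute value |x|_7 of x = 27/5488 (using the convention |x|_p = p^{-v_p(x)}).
|27/5488|_7 = 343

Step 1 — compute v_7(x) by factoring powers of 7 out of the numerator and denominator: v_7(27/5488) = -3. Step 2 — apply |x|_p = p^{-v_p(x)} = 7^{3} = 343.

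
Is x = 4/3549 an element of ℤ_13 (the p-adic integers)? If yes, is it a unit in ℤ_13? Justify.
x ∉ ℤ_13 (v_13(x) = -2 < 0)

ℤ_13 = {x ∈ ℚ_13 : v_13(x) ≥ 0} and ℤ_13^× = {x ∈ ℤ_13 : v_13(x) = 0}. Here v_13(4/3549) = v_13(num) − v_13(den) = -2; compare against these criteria.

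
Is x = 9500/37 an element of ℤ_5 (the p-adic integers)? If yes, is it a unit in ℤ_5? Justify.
x ∈ ℤ_5 but not a unit; v_5(x) = 3 > 0

ℤ_5 = {x ∈ ℚ_5 : v_5(x) ≥ 0} and ℤ_5^× = {x ∈ ℤ_5 : v_5(x) = 0}. Here v_5(9500/37) = v_5(num) − v_5(den) = 3; compare against these criteria.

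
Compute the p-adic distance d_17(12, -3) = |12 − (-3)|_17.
d_17(12, -3) = 1

Step 1 — x − y = 12 − (-3) = 15. Step 2 — v_17(15) = 0 (factor: 15 = (17^0 · 15); the sign does not affect v_p). Step 3 — |x − y|_17 = 17^{0} = 1.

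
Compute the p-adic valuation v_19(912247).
v_19(912247) = 4

v_19(n) is the largest exponent k such that 19^k divides n. Factor out: 912247 = 19^4 · 7. (Sign doesn't affect v_p.) So v_19(912247) = 4.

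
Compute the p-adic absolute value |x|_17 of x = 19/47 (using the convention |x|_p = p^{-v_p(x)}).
|19/47|_17 = 1

Step 1 — compute v_17(x) by factoring powers of 17 out of the numerator and denominator: v_17(19/47) = 0. Step 2 — apply |x|_p = p^{-v_p(x)} = 17^{0} = 1.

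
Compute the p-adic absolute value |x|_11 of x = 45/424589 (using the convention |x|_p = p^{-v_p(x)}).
|45/424589|_11 = 14641

Step 1 — compute v_11(x) by factoring powers of 11 out of the numerator and denominator: v_11(45/424589) = -4. Step 2 — apply |x|_p = p^{-v_p(x)} = 11^{4} = 14641.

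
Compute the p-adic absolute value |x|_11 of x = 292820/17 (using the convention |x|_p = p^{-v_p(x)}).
|292820/17|_11 = 1/14641

Step 1 — compute v_11(x) by factoring powers of 11 out of the numerator and denominator: v_11(292820/17) = 4. Step 2 — apply |x|_p = p^{-v_p(x)} = 11^{-4} = 1/14641.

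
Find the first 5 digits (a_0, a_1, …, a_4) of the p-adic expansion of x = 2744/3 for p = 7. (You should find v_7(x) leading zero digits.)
(a_0, …, a_4) = (0, 0, 0, 5, 2)

v_7(2744/3) = 3, so a_0 = ... = a_2 = 0. Factor out: x = 7^3 · u with u = 8/3 a unit in ℤ_7. Expand u iteratively via a_{v+i} = u_i mod 7, u_{i+1} = (u_i − a_{v+i})/7:
  u_0 = 8/3;  a_3 = 5;  u_1 = (u_0 − 5)/7 = -1/3
  u_1 = -1/3;  a_4 = 2;  u_2 = (u_1 − 2)/7 = -1/3
Digits: (0, 0, 0, 5, 2).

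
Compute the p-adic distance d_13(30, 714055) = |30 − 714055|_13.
d_13(30, 714055) = 1/28561

Step 1 — x − y = 30 − 714055 = -714025. Step 2 — v_13(-714025) = 4 (factor: -714025 = −(13^4 · 25); the sign does not affect v_p). Step 3 — |x − y|_13 = 13^{-4} = 1/28561.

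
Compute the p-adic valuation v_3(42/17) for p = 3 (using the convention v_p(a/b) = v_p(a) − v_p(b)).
v_3(42/17) = 1

Factor powers of 3 from the numerator and denominator of the reduced fraction: 42 = 3^1 · 14 and 17 = 3^0 · 17. Apply v_p(a/b) = v_p(a) − v_p(b): v_3(42/17) = 1 − 0 = 1.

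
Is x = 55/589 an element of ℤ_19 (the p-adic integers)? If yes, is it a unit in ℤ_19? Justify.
x ∉ ℤ_19 (v_19(x) = -1 < 0)

ℤ_19 = {x ∈ ℚ_19 : v_19(x) ≥ 0} and ℤ_19^× = {x ∈ ℤ_19 : v_19(x) = 0}. Here v_19(55/589) = v_19(num) − v_19(den) = -1; compare against these criteria.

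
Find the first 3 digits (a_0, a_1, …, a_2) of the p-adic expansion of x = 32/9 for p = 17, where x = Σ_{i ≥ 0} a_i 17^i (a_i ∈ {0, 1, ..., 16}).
(a_0, …, a_2) = (13, 7, 9)

v_17(32/9) = 0 (numerator and denominator both coprime to 17), so x ∈ ℤ_17^×. Compute digits iteratively via a_i = x_i mod 17, x_{i+1} = (x_i − a_i)/17, with x_0 = x:
  x_0 = 32/9;  a_0 = 13;  x_1 = (x_0 − 13)/17 = -5/9
  x_1 = -5/9;  a_1 = 7;  x_2 = (x_1 − 7)/17 = -4/9
  x_2 = -4/9;  a_2 = 9;  x_3 = (x_2 − 9)/17 = -5/9
Digits: (13, 7, 9).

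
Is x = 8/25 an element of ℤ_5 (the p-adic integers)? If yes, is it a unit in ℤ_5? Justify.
x ∉ ℤ_5 (v_5(x) = -2 < 0)

ℤ_5 = {x ∈ ℚ_5 : v_5(x) ≥ 0} and ℤ_5^× = {x ∈ ℤ_5 : v_5(x) = 0}. Here v_5(8/25) = v_5(num) − v_5(den) = -2; compare against these criteria.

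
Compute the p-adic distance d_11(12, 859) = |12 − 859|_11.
d_11(12, 859) = 1/121

Step 1 — x − y = 12 − 859 = -847. Step 2 — v_11(-847) = 2 (factor: -847 = −(11^2 · 7); the sign does not affect v_p). Step 3 — |x − y|_11 = 11^{-2} = 1/121.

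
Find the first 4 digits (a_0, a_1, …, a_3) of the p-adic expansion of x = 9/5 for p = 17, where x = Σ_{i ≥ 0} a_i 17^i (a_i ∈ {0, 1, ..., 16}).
(a_0, …, a_3) = (12, 13, 6, 3)

v_17(9/5) = 0 (numerator and denominator both coprime to 17), so x ∈ ℤ_17^×. Compute digits iteratively via a_i = x_i mod 17, x_{i+1} = (x_i − a_i)/17, with x_0 = x:
  x_0 = 9/5;  a_0 = 12;  x_1 = (x_0 − 12)/17 = -3/5
  x_1 = -3/5;  a_1 = 13;  x_2 = (x_1 − 13)/17 = -4/5
  x_2 = -4/5;  a_2 = 6;  x_3 = (x_2 − 6)/17 = -2/5
  x_3 = -2/5;  a_3 = 3;  x_4 = (x_3 − 3)/17 = -1/5
Digits: (12, 13, 6, 3).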